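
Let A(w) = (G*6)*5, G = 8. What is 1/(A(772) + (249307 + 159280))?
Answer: 1/408827 ≈ 2.4460e-6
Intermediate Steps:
A(w) = 240 (A(w) = (8*6)*5 = 48*5 = 240)
1/(A(772) + (249307 + 159280)) = 1/(240 + (249307 + 159280)) = 1/(240 + 408587) = 1/408827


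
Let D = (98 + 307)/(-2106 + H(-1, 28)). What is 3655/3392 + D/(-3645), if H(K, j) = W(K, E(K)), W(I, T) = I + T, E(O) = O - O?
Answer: 69313157/64322496 ≈ 1.0776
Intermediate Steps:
E(O) = 0
H(K, j) = K (H(K, j) = K + 0 = K)
D = -405/2107 (D = (98 + 307)/(-2106 - 1) = 405/(-2107) = 405*(-1/2107) = -405/2107 ≈ -0.19222)
3655/3392 + D/(-3645) = 3655/3392 - 405/2107/(-3645) = 3655*(1/3392) - 405/2107*(-1/3645) = 3655/3392 + 1/18963 = 69313157/64322496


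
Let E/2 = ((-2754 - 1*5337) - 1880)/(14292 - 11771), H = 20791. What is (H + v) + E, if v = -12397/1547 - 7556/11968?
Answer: 2037075903611/98056816 ≈ 20774.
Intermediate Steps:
v = -336253/38896 (v = -12397*1/1547 - 7556*1/11968 = -1771/221 - 1889/2992 = -336253/38896 ≈ -8.6449)
E = -19942/2521 (E = 2*(((-2754 - 1*5337) - 1880)/(14292 - 11771)) = 2*(((-2754 - 5337) - 1880)/2521) = 2*((-8091 - 1880)*(1/2521)) = 2*(-9971*1/2521) = 2*(-9971/2521) = -19942/2521 ≈ -7.9104)
(H + v) + E = (20791 - 336253/38896) - 19942/2521 = 808350483/38896 - 19942/2521 = 2037075903611/98056816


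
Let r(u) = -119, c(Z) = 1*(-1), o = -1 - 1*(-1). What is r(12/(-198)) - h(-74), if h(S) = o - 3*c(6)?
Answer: -122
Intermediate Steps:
o = 0 (o = -1 + 1 = 0)
c(Z) = -1
h(S) = 3 (h(S) = 0 - 3*(-1) = 0 + 3 = 3)
r(12/(-198)) - h(-74) = -119 - 1*3 = -119 - 3 = -122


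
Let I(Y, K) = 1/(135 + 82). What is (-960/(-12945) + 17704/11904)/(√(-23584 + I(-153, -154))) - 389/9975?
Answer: -389/9975 - 2005051*I*√1110546759/6571898420688 ≈ -0.038997 - 0.010167*I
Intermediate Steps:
I(Y, K) = 1/217
(-960/(-12945) + 17704/11904)/(√(-23584 + I(-153, -154))) - 389/9975 = (-960/(-12945) + 17704/11904)/(√(-23584 + 1/217)) - 389/9975 = (-960*(-1/12945) + 17704*(1/11904))/(√(-5117727/217)) - 389*1/9975 = (64/863 + 2213/1488)/((I*√1110546759/217)) - 389/9975 = 2005051*(-I*√1110546759/5117727)/1284144 - 389/9975 = -2005051*I*√1110546759/6571898420688 - 389/9975 = -389/9975 - 2005051*I*√1110546759/6571898420688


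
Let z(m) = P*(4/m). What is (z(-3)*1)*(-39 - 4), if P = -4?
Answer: -688/3 ≈ -229.33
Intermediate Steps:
z(m) = -16/m
(z(-3)*1)*(-39 - 4) = (-16/(-3)*1)*(-39 - 4) = (-16*(-⅓)*1)*(-43) = ((16/3)*1)*(-43) = (16/3)*(-43) = -688/3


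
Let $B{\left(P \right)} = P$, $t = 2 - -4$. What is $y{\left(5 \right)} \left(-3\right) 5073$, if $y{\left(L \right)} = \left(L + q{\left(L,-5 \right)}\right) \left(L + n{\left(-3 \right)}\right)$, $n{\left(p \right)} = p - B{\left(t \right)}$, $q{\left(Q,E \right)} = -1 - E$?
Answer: $547884$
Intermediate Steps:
$t = 6$ ($t = 2 + 4 = 6$)
$n{\left(p \right)} = -6 + p$ ($n{\left(p \right)} = p - 6 = -6 + p$)
$y{\left(L \right)} = \left(-9 + L\right) \left(4 + L\right)$ ($y{\left(L \right)} = \left(L - -4\right) \left(L - 9\right) = \left(L + \left(-1 + 5\right)\right) \left(L - 9\right) = \left(L + 4\right) \left(-9 + L\right) = \left(4 + L\right) \left(-9 + L\right) = \left(-9 + L\right) \left(4 + L\right)$)
$y{\left(5 \right)} \left(-3\right) 5073 = \left(-36 + 5^{2} - 25\right) \left(-3\right) 5073 = \left(-36 + 25 - 25\right) \left(-3\right) 5073 = \left(-36\right) \left(-3\right) 5073 = 108 \cdot 5073 = 547884$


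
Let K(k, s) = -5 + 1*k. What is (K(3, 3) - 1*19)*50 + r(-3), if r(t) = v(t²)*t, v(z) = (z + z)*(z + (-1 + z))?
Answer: -1968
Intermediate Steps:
v(z) = 2*z*(-1 + 2*z) (v(z) = (2*z)*(-1 + 2*z) = 2*z*(-1 + 2*z))
K(k, s) = -5 + k
r(t) = 2*t³*(-1 + 2*t²) (r(t) = (2*t²*(-1 + 2*t²))*t = 2*t³*(-1 + 2*t²))
(K(3, 3) - 1*19)*50 + r(-3) = ((-5 + 3) - 1*19)*50 + (-3)³*(-2 + 4*(-3)²) = (-2 - 19)*50 - 27*(-2 + 4*9) = -21*50 - 27*(-2 + 36) = -1050 - 27*34 = -1050 - 918 = -1968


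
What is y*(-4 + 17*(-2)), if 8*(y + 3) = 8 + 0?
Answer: 76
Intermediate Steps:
y = -2 (y = -3 + (8 + 0)/8 = -3 + (⅛)*8 = -3 + 1 = -2)
y*(-4 + 17*(-2)) = -2*(-4 + 17*(-2)) = -2*(-4 - 34) = -2*(-38) = 76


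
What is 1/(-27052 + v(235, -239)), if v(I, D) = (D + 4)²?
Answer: 1/28173 ≈ 3.5495e-5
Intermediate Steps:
v(I, D) = (4 + D)²
1/(-27052 + v(235, -239)) = 1/(-27052 + (4 - 239)²) = 1/(-27052 + (-235)²) = 1/(-27052 + 55225) = 1/28173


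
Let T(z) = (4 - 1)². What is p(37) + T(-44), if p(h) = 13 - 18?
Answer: 4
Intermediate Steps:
T(z) = 9 (T(z) = 3² = 9)
p(h) = -5
p(37) + T(-44) = -5 + 9 = 4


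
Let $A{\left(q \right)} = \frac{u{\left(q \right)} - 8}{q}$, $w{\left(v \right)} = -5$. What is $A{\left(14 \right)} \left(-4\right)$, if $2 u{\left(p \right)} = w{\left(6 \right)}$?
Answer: $3$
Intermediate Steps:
$u{\left(p \right)} = - \frac{5}{2}$ ($u{\left(p \right)} = \frac{1}{2} \left(-5\right) = - \frac{5}{2}$)
$A{\left(q \right)} = - \frac{21}{2 q}$ ($A{\left(q \right)} = \frac{- \frac{5}{2} - 8}{q} = - \frac{21}{2 q}$)
$A{\left(14 \right)} \left(-4\right) = - \frac{21}{2 \cdot 14} \left(-4\right) = \left(- \frac{21}{2}\right) \frac{1}{14} \left(-4\right) = \left(- \frac{3}{4}\right) \left(-4\right) = 3$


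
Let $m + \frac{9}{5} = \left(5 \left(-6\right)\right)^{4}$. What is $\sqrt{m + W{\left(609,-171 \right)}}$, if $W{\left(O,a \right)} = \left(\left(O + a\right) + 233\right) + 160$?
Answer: $\frac{\sqrt{20270730}}{5} \approx 900.46$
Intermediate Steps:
$W{\left(O,a \right)} = 393 + O + a$ ($W{\left(O,a \right)} = \left(233 + O + a\right) + 160 = 393 + O + a$)
$m = \frac{4049991}{5}$ ($m = - \frac{9}{5} + \left(5 \left(-6\right)\right)^{4} = - \frac{9}{5} + \left(-30\right)^{4} = - \frac{9}{5} + 810000 = \frac{4049991}{5} \approx 8.1 \cdot 10^{5}$)
$\sqrt{m + W{\left(609,-171 \right)}} = \sqrt{\frac{4049991}{5} + \left(393 + 609 - 171\right)} = \sqrt{\frac{4049991}{5} + 831} = \sqrt{\frac{4054146}{5}} = \frac{\sqrt{20270730}}{5}$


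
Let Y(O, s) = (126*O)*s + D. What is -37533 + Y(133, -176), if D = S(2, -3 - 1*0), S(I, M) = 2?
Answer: -2986939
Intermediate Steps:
D = 2
Y(O, s) = 2 + 126*O*s (Y(O, s) = (126*O)*s + 2 = 126*O*s + 2 = 2 + 126*O*s)
-37533 + Y(133, -176) = -37533 + (2 + 126*133*(-176)) = -37533 + (2 - 2949408) = -37533 - 2949406 = -2986939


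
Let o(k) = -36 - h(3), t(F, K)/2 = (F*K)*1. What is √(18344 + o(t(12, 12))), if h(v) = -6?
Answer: √18314 ≈ 135.33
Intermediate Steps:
t(F, K) = 2*F*K (t(F, K) = 2*((F*K)*1) = 2*(F*K) = 2*F*K)
o(k) = -30 (o(k) = -36 - 1*(-6) = -36 + 6 = -30)
√(18344 + o(t(12, 12))) = √(18344 - 30) = √18314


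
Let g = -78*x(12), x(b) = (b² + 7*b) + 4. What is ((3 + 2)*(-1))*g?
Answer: 90480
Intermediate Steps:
x(b) = 4 + b² + 7*b
g = -18096 (g = -78*(4 + 12² + 7*12) = -78*(4 + 144 + 84) = -78*232 = -18096)
((3 + 2)*(-1))*g = ((3 + 2)*(-1))*(-18096) = (5*(-1))*(-18096) = -5*(-18096) = 90480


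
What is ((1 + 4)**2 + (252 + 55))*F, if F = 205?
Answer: 68060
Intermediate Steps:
((1 + 4)**2 + (252 + 55))*F = ((1 + 4)**2 + (252 + 55))*205 = (5**2 + 307)*205 = (25 + 307)*205 = 332*205 = 68060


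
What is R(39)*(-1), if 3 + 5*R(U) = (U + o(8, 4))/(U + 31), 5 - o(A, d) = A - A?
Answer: 83/175 ≈ 0.47429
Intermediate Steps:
o(A, d) = 5 (o(A, d) = 5 - (A - A) = 5 - 1*0 = 5 + 0 = 5)
R(U) = -⅗ + (5 + U)/(5*(31 + U)) (R(U) = -⅗ + ((U + 5)/(U + 31))/5 = -⅗ + ((5 + U)/(31 + U))/5 = -⅗ + (5 + U)/(5*(31 + U)))
R(39)*(-1) = (2*(-44 - 1*39)/(5*(31 + 39)))*(-1) = ((⅖)*(-44 - 39)/70)*(-1) = ((⅖)*(1/70)*(-83))*(-1) = -83/175*(-1) = 83/175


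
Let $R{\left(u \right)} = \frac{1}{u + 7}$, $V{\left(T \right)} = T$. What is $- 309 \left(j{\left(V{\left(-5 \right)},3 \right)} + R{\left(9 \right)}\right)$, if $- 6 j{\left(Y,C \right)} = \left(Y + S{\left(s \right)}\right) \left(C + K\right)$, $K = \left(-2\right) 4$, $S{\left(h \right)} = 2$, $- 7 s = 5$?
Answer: $\frac{12051}{16} \approx 753.19$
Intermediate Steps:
$s = - \frac{5}{7}$ ($s = \left(- \frac{1}{7}\right) 5 = - \frac{5}{7} \approx -0.71429$)
$R{\left(u \right)} = \frac{1}{7 + u}$
$K = -8$
$j{\left(Y,C \right)} = - \frac{\left(-8 + C\right) \left(2 + Y\right)}{6}$ ($j{\left(Y,C \right)} = - \frac{\left(Y + 2\right) \left(C - 8\right)}{6} = - \frac{\left(2 + Y\right) \left(-8 + C\right)}{6} = - \frac{\left(-8 + C\right) \left(2 + Y\right)}{6}$)
$- 309 \left(j{\left(V{\left(-5 \right)},3 \right)} + R{\left(9 \right)}\right) = - 309 \left(\left(\frac{8}{3} - 1 + \frac{4}{3} \left(-5\right) - \frac{1}{2} \left(-5\right)\right) + \frac{1}{7 + 9}\right) = - 309 \left(\left(\frac{8}{3} - 1 - \frac{20}{3} + \frac{5}{2}\right) + \frac{1}{16}\right) = - 309 \left(- \frac{5}{2} + \frac{1}{16}\right) = \left(-309\right) \left(- \frac{39}{16}\right) = \frac{12051}{16}$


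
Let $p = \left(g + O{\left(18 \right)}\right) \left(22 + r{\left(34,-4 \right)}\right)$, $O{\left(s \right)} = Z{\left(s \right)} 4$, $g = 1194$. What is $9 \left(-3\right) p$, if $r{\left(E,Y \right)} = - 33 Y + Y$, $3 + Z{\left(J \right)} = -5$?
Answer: $-4706100$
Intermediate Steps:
$Z{\left(J \right)} = -8$ ($Z{\left(J \right)} = -3 - 5 = -8$)
$r{\left(E,Y \right)} = - 32 Y$
$O{\left(s \right)} = -32$ ($O{\left(s \right)} = \left(-8\right) 4 = -32$)
$p = 174300$ ($p = \left(1194 - 32\right) \left(22 - -128\right) = 1162 \left(22 + 128\right) = 1162 \cdot 150 = 174300$)
$9 \left(-3\right) p = 9 \left(-3\right) 174300 = \left(-27\right) 174300 = -4706100$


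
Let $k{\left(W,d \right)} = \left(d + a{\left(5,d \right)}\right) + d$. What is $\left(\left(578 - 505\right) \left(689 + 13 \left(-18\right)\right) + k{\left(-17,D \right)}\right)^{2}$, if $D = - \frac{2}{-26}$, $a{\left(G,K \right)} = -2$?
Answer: $\frac{186426196441}{169} \approx 1.1031 \cdot 10^{9}$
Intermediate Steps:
$D = \frac{1}{13}$ ($D = \left(-2\right) \left(- \frac{1}{26}\right) = \frac{1}{13} \approx 0.076923$)
$k{\left(W,d \right)} = -2 + 2 d$ ($k{\left(W,d \right)} = \left(d - 2\right) + d = \left(-2 + d\right) + d = -2 + 2 d$)
$\left(\left(578 - 505\right) \left(689 + 13 \left(-18\right)\right) + k{\left(-17,D \right)}\right)^{2} = \left(\left(578 - 505\right) \left(689 + 13 \left(-18\right)\right) + \left(-2 + 2 \cdot \frac{1}{13}\right)\right)^{2} = \left(73 \left(689 - 234\right) + \left(-2 + \frac{2}{13}\right)\right)^{2} = \left(73 \cdot 455 - \frac{24}{13}\right)^{2} = \left(33215 - \frac{24}{13}\right)^{2} = \left(\frac{431771}{13}\right)^{2} = \frac{186426196441}{169}$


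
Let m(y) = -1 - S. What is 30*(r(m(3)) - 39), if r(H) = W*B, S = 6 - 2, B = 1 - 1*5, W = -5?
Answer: -570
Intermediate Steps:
B = -4 (B = 1 - 5 = -4)
S = 4
m(y) = -5 (m(y) = -1 - 1*4 = -1 - 4 = -5)
r(H) = 20 (r(H) = -5*(-4) = 20)
30*(r(m(3)) - 39) = 30*(20 - 39) = 30*(-19) = -570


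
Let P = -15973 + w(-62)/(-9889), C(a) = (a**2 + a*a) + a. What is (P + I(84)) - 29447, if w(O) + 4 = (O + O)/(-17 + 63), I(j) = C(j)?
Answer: -645618634/20677 ≈ -31224.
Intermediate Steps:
C(a) = a + 2*a**2 (C(a) = (a**2 + a**2) + a = 2*a**2 + a = a + 2*a**2)
I(j) = j*(1 + 2*j)
w(O) = -4 + O/23 (w(O) = -4 + (O + O)/(-17 + 63) = -4 + (2*O)/46 = -4 + (2*O)*(1/46) = -4 + O/23)
P = -330273707/20677 (P = -15973 + (-4 + (1/23)*(-62))/(-9889) = -15973 + (-4 - 62/23)*(-1/9889) = -15973 - 154/23*(-1/9889) = -15973 + 14/20677 = -330273707/20677 ≈ -15973.)
(P + I(84)) - 29447 = (-330273707/20677 + 84*(1 + 2*84)) - 29447 = (-330273707/20677 + 84*(1 + 168)) - 29447 = (-330273707/20677 + 84*169) - 29447 = (-330273707/20677 + 14196) - 29447 = -36743015/20677 - 29447 = -645618634/20677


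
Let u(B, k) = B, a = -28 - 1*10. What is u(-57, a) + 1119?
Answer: 1062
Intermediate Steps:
a = -38 (a = -28 - 10 = -38)
u(-57, a) + 1119 = -57 + 1119 = 1062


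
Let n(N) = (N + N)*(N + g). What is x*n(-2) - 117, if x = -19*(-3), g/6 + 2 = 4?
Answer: -2397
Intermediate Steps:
g = 12 (g = -12 + 6*4 = -12 + 24 = 12)
n(N) = 2*N*(12 + N) (n(N) = (N + N)*(N + 12) = (2*N)*(12 + N) = 2*N*(12 + N))
x = 57
x*n(-2) - 117 = 57*(2*(-2)*(12 - 2)) - 117 = 57*(2*(-2)*10) - 117 = 57*(-40) - 117 = -2280 - 117 = -2397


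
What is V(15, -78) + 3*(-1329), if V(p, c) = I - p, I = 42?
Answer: -3960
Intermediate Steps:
V(p, c) = 42 - p
V(15, -78) + 3*(-1329) = (42 - 1*15) + 3*(-1329) = (42 - 15) - 3987 = 27 - 3987 = -3960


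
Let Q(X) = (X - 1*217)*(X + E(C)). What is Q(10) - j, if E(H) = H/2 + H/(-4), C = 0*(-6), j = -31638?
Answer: 29568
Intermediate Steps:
C = 0
E(H) = H/4 (E(H) = H*(½) + H*(-¼) = H/2 - H/4 = H/4)
Q(X) = X*(-217 + X) (Q(X) = (X - 1*217)*(X + (¼)*0) = (X - 217)*(X + 0) = (-217 + X)*X = X*(-217 + X))
Q(10) - j = 10*(-217 + 10) - 1*(-31638) = 10*(-207) + 31638 = -2070 + 31638 = 29568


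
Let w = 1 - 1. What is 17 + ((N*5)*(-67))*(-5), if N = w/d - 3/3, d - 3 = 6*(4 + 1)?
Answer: -1658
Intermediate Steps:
d = 33 (d = 3 + 6*(4 + 1) = 3 + 6*5 = 3 + 30 = 33)
w = 0
N = -1 (N = 0/33 - 3/3 = 0*(1/33) - 3*⅓ = 0 - 1 = -1)
17 + ((N*5)*(-67))*(-5) = 17 + (-1*5*(-67))*(-5) = 17 - 5*(-67)*(-5) = 17 + 335*(-5) = 17 - 1675 = -1658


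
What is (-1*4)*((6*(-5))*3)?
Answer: 360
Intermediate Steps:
(-1*4)*((6*(-5))*3) = -(-120)*3 = -4*(-90) = 360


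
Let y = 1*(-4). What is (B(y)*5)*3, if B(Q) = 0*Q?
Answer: 0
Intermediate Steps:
y = -4
B(Q) = 0
(B(y)*5)*3 = (0*5)*3 = 0*3 = 0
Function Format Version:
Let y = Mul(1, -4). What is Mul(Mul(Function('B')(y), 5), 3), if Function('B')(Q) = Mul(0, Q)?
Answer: 0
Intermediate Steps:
y = -4
Function('B')(Q) = 0
Mul(Mul(Function('B')(y), 5), 3) = Mul(Mul(0, 5), 3) = Mul(0, 3) = 0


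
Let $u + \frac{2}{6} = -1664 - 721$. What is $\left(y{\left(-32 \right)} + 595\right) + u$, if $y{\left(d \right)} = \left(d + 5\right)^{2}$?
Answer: $- \frac{3184}{3} \approx -1061.3$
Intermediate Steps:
$y{\left(d \right)} = \left(5 + d\right)^{2}$
$u = - \frac{7156}{3}$ ($u = - \frac{1}{3} - 2385 = - \frac{7156}{3} \approx -2385.3$)
$\left(y{\left(-32 \right)} + 595\right) + u = \left(\left(5 - 32\right)^{2} + 595\right) - \frac{7156}{3} = \left(\left(-27\right)^{2} + 595\right) - \frac{7156}{3} = \left(729 + 595\right) - \frac{7156}{3} = 1324 - \frac{7156}{3} = - \frac{3184}{3}$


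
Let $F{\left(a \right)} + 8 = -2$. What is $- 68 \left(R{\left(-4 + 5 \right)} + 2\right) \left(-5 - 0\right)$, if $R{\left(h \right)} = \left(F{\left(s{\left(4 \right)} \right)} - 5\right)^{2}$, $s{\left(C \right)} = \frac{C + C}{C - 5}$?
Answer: $77180$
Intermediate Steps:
$s{\left(C \right)} = \frac{2 C}{-5 + C}$
$F{\left(a \right)} = -10$ ($F{\left(a \right)} = -8 - 2 = -10$)
$R{\left(h \right)} = 225$ ($R{\left(h \right)} = \left(-10 - 5\right)^{2} = \left(-15\right)^{2} = 225$)
$- 68 \left(R{\left(-4 + 5 \right)} + 2\right) \left(-5 - 0\right) = - 68 \left(225 + 2\right) \left(-5 - 0\right) = - 68 \cdot 227 \left(-5 + 0\right) = - 68 \cdot 227 \left(-5\right) = \left(-68\right) \left(-1135\right) = 77180$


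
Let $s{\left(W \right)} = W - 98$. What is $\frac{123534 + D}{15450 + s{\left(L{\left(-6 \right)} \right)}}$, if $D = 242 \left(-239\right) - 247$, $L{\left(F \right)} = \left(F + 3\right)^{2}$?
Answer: $\frac{65449}{15361} \approx 4.2607$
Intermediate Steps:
$L{\left(F \right)} = \left(3 + F\right)^{2}$
$s{\left(W \right)} = -98 + W$
$D = -58085$ ($D = -57838 - 247 = -58085$)
$\frac{123534 + D}{15450 + s{\left(L{\left(-6 \right)} \right)}} = \frac{123534 - 58085}{15450 - \left(98 - \left(3 - 6\right)^{2}\right)} = \frac{65449}{15450 - \left(98 - \left(-3\right)^{2}\right)} = \frac{65449}{15450 + \left(-98 + 9\right)} = \frac{65449}{15450 - 89} = \frac{65449}{15361}$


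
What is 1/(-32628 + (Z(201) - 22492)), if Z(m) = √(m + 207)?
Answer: -6890/379776749 - √102/1519106996 ≈ -1.8149e-5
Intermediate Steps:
Z(m) = √(207 + m)
1/(-32628 + (Z(201) - 22492)) = 1/(-32628 + (√(207 + 201) - 22492)) = 1/(-32628 + (√408 - 22492)) = 1/(-32628 + (2*√102 - 22492)) = 1/(-32628 + (-22492 + 2*√102)) = 1/(-55120 + 2*√102)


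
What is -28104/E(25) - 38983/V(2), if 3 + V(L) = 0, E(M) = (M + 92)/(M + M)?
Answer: 12793/13 ≈ 984.08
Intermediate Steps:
E(M) = (92 + M)/(2*M) (E(M) = (92 + M)/((2*M)) = (92 + M)*(1/(2*M)) = (92 + M)/(2*M))
V(L) = -3 (V(L) = -3 + 0 = -3)
-28104/E(25) - 38983/V(2) = -28104*50/(92 + 25) - 38983/(-3) = -28104/((1/2)*(1/25)*117) - 38983*(-1/3) = -28104/117/50 + 38983/3 = -28104*50/117 + 38983/3 = -468400/39 + 38983/3 = 12793/13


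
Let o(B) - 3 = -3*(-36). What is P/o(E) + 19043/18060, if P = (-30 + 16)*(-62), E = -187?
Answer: 5929951/668220 ≈ 8.8743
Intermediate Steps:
o(B) = 111 (o(B) = 3 - 3*(-36) = 3 + 108 = 111)
P = 868 (P = -14*(-62) = 868)
P/o(E) + 19043/18060 = 868/111 + 19043/18060 = 5929951/668220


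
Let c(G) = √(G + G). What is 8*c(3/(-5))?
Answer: 8*I*√30/5 ≈ 8.7636*I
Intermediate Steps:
c(G) = √2*√G (c(G) = √(2*G) = √2*√G)
8*c(3/(-5)) = 8*(√2*√(3/(-5))) = 8*(√2*√(3*(-⅕))) = 8*(√2*√(-⅗)) = 8*(√2*(I*√15/5)) = 8*(I*√30/5) = 8*I*√30/5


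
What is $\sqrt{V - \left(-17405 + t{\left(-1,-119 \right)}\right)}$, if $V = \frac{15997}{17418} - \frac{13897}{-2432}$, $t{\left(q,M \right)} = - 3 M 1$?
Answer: $\frac{\sqrt{119543541432512358}}{2647536} \approx 130.59$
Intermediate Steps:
$t{\left(q,M \right)} = - 3 M$
$V = \frac{140481325}{21180288}$ ($V = 15997 \cdot \frac{1}{17418} - - \frac{13897}{2432} = \frac{15997}{17418} + \frac{13897}{2432} = \frac{140481325}{21180288} \approx 6.6326$)
$\sqrt{V - \left(-17405 + t{\left(-1,-119 \right)}\right)} = \sqrt{\frac{140481325}{21180288} + \left(17405 - \left(-3\right) \left(-119\right)\right)} = \sqrt{\frac{140481325}{21180288} + \left(17405 - 357\right)} = \sqrt{\frac{140481325}{21180288} + 17048} = \sqrt{\frac{361222031149}{21180288}} = \frac{\sqrt{119543541432512358}}{2647536}$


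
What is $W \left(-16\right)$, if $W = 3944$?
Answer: $-63104$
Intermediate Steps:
$W \left(-16\right) = 3944 \left(-16\right) = -63104$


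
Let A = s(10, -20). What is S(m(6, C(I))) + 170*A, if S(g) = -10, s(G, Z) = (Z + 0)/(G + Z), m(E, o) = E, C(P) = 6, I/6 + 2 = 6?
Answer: 330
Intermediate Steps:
I = 24 (I = -12 + 6*6 = -12 + 36 = 24)
s(G, Z) = Z/(G + Z)
A = 2 (A = -20/(10 - 20) = -20/(-10) = -20*(-⅒) = 2)
S(m(6, C(I))) + 170*A = -10 + 170*2 = -10 + 340 = 330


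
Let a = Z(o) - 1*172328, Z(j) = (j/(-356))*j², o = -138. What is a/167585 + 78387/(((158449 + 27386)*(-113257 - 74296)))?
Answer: -6822168777216607/6931311457734521 ≈ -0.98425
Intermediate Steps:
Z(j) = -j³/356 (Z(j) = (j*(-1/356))*j² = (-j/356)*j² = -j³/356)
a = -14680174/89 (a = -1/356*(-138)³ - 1*172328 = -1/356*(-2628072) - 172328 = 657018/89 - 172328 = -14680174/89 ≈ -1.6495e+5)
a/167585 + 78387/(((158449 + 27386)*(-113257 - 74296))) = -14680174/89/167585 + 78387/(((158449 + 27386)*(-113257 - 74296))) = -14680174/89*1/167585 + 78387/((185835*(-187553))) = -14680174/14915065 + 78387/(-34853911755) = -14680174/14915065 + 78387*(-1/34853911755) = -14680174/14915065 - 26129/11617970585 = -6822168777216607/6931311457734521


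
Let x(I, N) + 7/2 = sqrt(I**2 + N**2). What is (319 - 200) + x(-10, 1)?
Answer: 231/2 + sqrt(101) ≈ 125.55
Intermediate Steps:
x(I, N) = -7/2 + sqrt(I**2 + N**2)
(319 - 200) + x(-10, 1) = (319 - 200) + (-7/2 + sqrt((-10)**2 + 1**2)) = 119 + (-7/2 + sqrt(100 + 1)) = 119 + (-7/2 + sqrt(101)) = 231/2 + sqrt(101)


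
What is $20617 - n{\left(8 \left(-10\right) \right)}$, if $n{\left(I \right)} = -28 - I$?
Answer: $20565$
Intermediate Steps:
$20617 - n{\left(8 \left(-10\right) \right)} = 20617 - \left(-28 - 8 \left(-10\right)\right) = 20617 - \left(-28 - -80\right) = 20617 - \left(-28 + 80\right) = 20617 - 52 = 20565$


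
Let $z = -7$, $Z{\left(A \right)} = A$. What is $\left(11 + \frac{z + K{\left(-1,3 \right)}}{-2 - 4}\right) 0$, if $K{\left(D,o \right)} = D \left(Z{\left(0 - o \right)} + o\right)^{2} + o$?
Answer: $0$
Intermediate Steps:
$K{\left(D,o \right)} = o$ ($K{\left(D,o \right)} = D \left(\left(0 - o\right) + o\right)^{2} + o = D \left(- o + o\right)^{2} + o = D 0^{2} + o = D 0 + o = 0 + o = o$)
$\left(11 + \frac{z + K{\left(-1,3 \right)}}{-2 - 4}\right) 0 = \left(11 + \frac{-7 + 3}{-2 - 4}\right) 0 = \left(11 - \frac{4}{-6}\right) 0 = \left(11 - - \frac{2}{3}\right) 0 = \left(11 + \frac{2}{3}\right) 0 = \frac{35}{3} \cdot 0 = 0$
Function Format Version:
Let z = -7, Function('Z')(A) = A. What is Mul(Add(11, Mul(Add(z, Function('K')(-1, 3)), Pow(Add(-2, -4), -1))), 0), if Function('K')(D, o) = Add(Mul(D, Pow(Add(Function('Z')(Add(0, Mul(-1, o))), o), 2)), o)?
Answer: 0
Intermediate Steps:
Function('K')(D, o) = o (Function('K')(D, o) = Add(Mul(D, Pow(Add(Add(0, Mul(-1, o)), o), 2)), o) = Add(Mul(D, Pow(Add(Mul(-1, o), o), 2)), o) = Add(Mul(D, Pow(0, 2)), o) = Add(Mul(D, 0), o) = Add(0, o) = o)
Mul(Add(11, Mul(Add(z, Function('K')(-1, 3)), Pow(Add(-2, -4), -1))), 0) = Mul(Add(11, Mul(Add(-7, 3), Pow(Add(-2, -4), -1))), 0) = Mul(Add(11, Mul(-4, Pow(-6, -1))), 0) = Mul(Add(11, Mul(-4, Rational(-1, 6))), 0) = Mul(Add(11, Rational(2, 3)), 0) = Mul(Rational(35, 3), 0) = 0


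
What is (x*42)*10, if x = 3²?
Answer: 3780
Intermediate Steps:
x = 9
(x*42)*10 = (9*42)*10 = 378*10 = 3780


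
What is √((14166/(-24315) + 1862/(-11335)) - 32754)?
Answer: I*√11058171630362575310/18374035 ≈ 180.98*I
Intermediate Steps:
√((14166/(-24315) + 1862/(-11335)) - 32754) = √((14166*(-1/24315) + 1862*(-1/11335)) - 32754) = √((-4722/8105 - 1862/11335) - 32754) = √(-13723076/18374035 - 32754) = √(-601836865466/18374035) = I*√11058171630362575310/18374035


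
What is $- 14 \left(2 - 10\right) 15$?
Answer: $1680$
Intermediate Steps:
$- 14 \left(2 - 10\right) 15 = \left(-14\right) \left(-8\right) 15 = 112 \cdot 15 = 1680$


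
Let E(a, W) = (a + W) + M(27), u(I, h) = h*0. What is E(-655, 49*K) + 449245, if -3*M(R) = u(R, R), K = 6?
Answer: 448884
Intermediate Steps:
u(I, h) = 0
M(R) = 0 (M(R) = -1/3*0 = 0)
E(a, W) = W + a (E(a, W) = (a + W) + 0 = (W + a) + 0 = W + a)
E(-655, 49*K) + 449245 = (49*6 - 655) + 449245 = (294 - 655) + 449245 = -361 + 449245 = 448884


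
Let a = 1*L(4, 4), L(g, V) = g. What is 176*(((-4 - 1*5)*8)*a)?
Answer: -50688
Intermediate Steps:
a = 4 (a = 1*4 = 4)
176*(((-4 - 1*5)*8)*a) = 176*(((-4 - 1*5)*8)*4) = 176*(((-4 - 5)*8)*4) = 176*(-9*8*4) = 176*(-72*4) = 176*(-288) = -50688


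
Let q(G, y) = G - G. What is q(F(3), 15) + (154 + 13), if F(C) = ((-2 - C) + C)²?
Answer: 167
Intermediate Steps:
F(C) = 4 (F(C) = (-2)² = 4)
q(G, y) = 0
q(F(3), 15) + (154 + 13) = 0 + (154 + 13) = 0 + 167 = 167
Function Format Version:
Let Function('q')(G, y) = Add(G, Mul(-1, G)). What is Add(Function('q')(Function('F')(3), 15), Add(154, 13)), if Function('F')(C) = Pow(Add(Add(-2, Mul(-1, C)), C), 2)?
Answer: 167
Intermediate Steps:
Function('F')(C) = 4 (Function('F')(C) = Pow(-2, 2) = 4)
Function('q')(G, y) = 0
Add(Function('q')(Function('F')(3), 15), Add(154, 13)) = Add(0, Add(154, 13)) = Add(0, 167) = 167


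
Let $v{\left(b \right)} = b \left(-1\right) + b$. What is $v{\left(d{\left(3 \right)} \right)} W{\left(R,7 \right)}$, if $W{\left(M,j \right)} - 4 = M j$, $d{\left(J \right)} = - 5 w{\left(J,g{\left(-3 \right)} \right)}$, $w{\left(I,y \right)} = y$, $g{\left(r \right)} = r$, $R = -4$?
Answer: $0$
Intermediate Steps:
$d{\left(J \right)} = 15$ ($d{\left(J \right)} = \left(-5\right) \left(-3\right) = 15$)
$W{\left(M,j \right)} = 4 + M j$
$v{\left(b \right)} = 0$ ($v{\left(b \right)} = - b + b = 0$)
$v{\left(d{\left(3 \right)} \right)} W{\left(R,7 \right)} = 0 \left(4 - 28\right) = 0 \left(-24\right) = 0$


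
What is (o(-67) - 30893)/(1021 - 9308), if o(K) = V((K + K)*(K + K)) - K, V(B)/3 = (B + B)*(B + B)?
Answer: -3868984406/8287 ≈ -4.6687e+5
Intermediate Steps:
V(B) = 12*B**2 (V(B) = 3*((B + B)*(B + B)) = 3*((2*B)*(2*B)) = 3*(4*B**2) = 12*B**2)
o(K) = -K + 192*K**4 (o(K) = 12*((K + K)*(K + K))**2 - K = 12*((2*K)*(2*K))**2 - K = 12*(4*K**2)**2 - K = 12*(16*K**4) - K = 192*K**4 - K = -K + 192*K**4)
(o(-67) - 30893)/(1021 - 9308) = ((-1*(-67) + 192*(-67)**4) - 30893)/(1021 - 9308) = ((67 + 192*20151121) - 30893)/(-8287) = ((67 + 3869015232) - 30893)*(-1/8287) = (3869015299 - 30893)*(-1/8287) = 3868984406*(-1/8287) = -3868984406/8287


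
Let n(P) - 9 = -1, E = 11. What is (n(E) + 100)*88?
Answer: 9504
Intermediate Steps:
n(P) = 8 (n(P) = 9 - 1 = 8)
(n(E) + 100)*88 = (8 + 100)*88 = 108*88 = 9504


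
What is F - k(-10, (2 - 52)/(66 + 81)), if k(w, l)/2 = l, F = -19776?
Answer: -2906972/147 ≈ -19775.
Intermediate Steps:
k(w, l) = 2*l
F - k(-10, (2 - 52)/(66 + 81)) = -19776 - 2*(2 - 52)/(66 + 81) = -19776 - 2*(-50/147) = -19776 - 2*(-50*1/147) = -19776 - 2*(-50)/147 = -19776 - 1*(-100/147) = -19776 + 100/147 = -2906972/147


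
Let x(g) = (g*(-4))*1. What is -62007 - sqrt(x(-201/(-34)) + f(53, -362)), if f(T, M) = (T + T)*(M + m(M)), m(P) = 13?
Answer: -62007 - 10*I*sqrt(106981)/17 ≈ -62007.0 - 192.4*I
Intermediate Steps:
f(T, M) = 2*T*(13 + M) (f(T, M) = (T + T)*(M + 13) = (2*T)*(13 + M) = 2*T*(13 + M))
x(g) = -4*g (x(g) = -4*g*1 = -4*g)
-62007 - sqrt(x(-201/(-34)) + f(53, -362)) = -62007 - sqrt(-(-804)/(-34) + 2*53*(13 - 362)) = -62007 - sqrt(-(-804)*(-1)/34 + 2*53*(-349)) = -62007 - sqrt(-4*201/34 - 36994) = -62007 - sqrt(-402/17 - 36994) = -62007 - sqrt(-629300/17) = -62007 - 10*I*sqrt(106981)/17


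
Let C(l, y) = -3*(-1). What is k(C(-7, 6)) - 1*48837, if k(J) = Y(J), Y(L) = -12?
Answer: -48849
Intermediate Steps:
C(l, y) = 3
k(J) = -12
k(C(-7, 6)) - 1*48837 = -12 - 1*48837 = -12 - 48837 = -48849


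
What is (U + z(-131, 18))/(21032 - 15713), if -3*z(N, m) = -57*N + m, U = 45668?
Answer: 1599/197 ≈ 8.1167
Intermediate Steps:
z(N, m) = 19*N - m/3 (z(N, m) = -(-57*N + m)/3 = -(m - 57*N)/3 = 19*N - m/3)
(U + z(-131, 18))/(21032 - 15713) = (45668 + (19*(-131) - ⅓*18))/(21032 - 15713) = (45668 + (-2489 - 6))/5319 = (45668 - 2495)*(1/5319) = 43173*(1/5319) = 1599/197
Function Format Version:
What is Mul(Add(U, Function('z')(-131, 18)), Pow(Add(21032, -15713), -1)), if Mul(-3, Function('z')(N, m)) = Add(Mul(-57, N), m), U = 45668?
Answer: Rational(1599, 197) ≈ 8.1167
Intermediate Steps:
Function('z')(N, m) = Add(Mul(19, N), Mul(Rational(-1, 3), m)) (Function('z')(N, m) = Mul(Rational(-1, 3), Add(Mul(-57, N), m)) = Mul(Rational(-1, 3), Add(m, Mul(-57, N))) = Add(Mul(19, N), Mul(Rational(-1, 3), m)))
Mul(Add(U, Function('z')(-131, 18)), Pow(Add(21032, -15713), -1)) = Mul(Add(45668, Add(Mul(19, -131), Mul(Rational(-1, 3), 18))), Pow(Add(21032, -15713), -1)) = Mul(Add(45668, Add(-2489, -6)), Pow(5319, -1)) = Mul(Add(45668, -2495), Rational(1, 5319)) = Mul(43173, Rational(1, 5319)) = Rational(1599, 197)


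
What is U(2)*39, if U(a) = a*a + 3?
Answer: 273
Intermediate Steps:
U(a) = 3 + a² (U(a) = a² + 3 = 3 + a²)
U(2)*39 = (3 + 2²)*39 = (3 + 4)*39 = 7*39 = 273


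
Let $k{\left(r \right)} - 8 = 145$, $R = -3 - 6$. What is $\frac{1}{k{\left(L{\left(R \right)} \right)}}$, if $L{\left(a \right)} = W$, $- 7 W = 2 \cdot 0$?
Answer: $\frac{1}{153} \approx 0.0065359$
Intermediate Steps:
$R = -9$
$W = 0$ ($W = - \frac{2 \cdot 0}{7} = \left(- \frac{1}{7}\right) 0 = 0$)
$L{\left(a \right)} = 0$
$k{\left(r \right)} = 153$ ($k{\left(r \right)} = 8 + 145 = 153$)
$\frac{1}{k{\left(L{\left(R \right)} \right)}} = \frac{1}{153}$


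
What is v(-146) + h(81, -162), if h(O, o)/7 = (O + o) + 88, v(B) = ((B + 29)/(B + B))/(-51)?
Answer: 243197/4964 ≈ 48.992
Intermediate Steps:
v(B) = -(29 + B)/(102*B) (v(B) = ((29 + B)/((2*B)))*(-1/51) = ((29 + B)*(1/(2*B)))*(-1/51) = ((29 + B)/(2*B))*(-1/51) = -(29 + B)/(102*B))
h(O, o) = 616 + 7*O + 7*o (h(O, o) = 7*((O + o) + 88) = 7*(88 + O + o) = 616 + 7*O + 7*o)
v(-146) + h(81, -162) = (1/102)*(-29 - 1*(-146))/(-146) + (616 + 7*81 + 7*(-162)) = (1/102)*(-1/146)*(-29 + 146) + (616 + 567 - 1134) = (1/102)*(-1/146)*117 + 49 = -39/4964 + 49 = 243197/4964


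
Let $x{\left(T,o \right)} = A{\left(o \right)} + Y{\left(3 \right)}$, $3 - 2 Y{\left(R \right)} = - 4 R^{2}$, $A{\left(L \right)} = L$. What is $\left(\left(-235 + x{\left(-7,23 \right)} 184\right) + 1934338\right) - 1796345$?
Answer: $145578$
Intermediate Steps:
$Y{\left(R \right)} = \frac{3}{2} + 2 R^{2}$ ($Y{\left(R \right)} = \frac{3}{2} - \frac{\left(-4\right) R^{2}}{2} = \frac{3}{2} + 2 R^{2}$)
$x{\left(T,o \right)} = \frac{39}{2} + o$ ($x{\left(T,o \right)} = o + \left(\frac{3}{2} + 2 \cdot 3^{2}\right) = o + \left(\frac{3}{2} + 2 \cdot 9\right) = o + \left(\frac{3}{2} + 18\right) = o + \frac{39}{2} = \frac{39}{2} + o$)
$\left(\left(-235 + x{\left(-7,23 \right)} 184\right) + 1934338\right) - 1796345 = \left(\left(-235 + \left(\frac{39}{2} + 23\right) 184\right) + 1934338\right) - 1796345 = \left(\left(-235 + \frac{85}{2} \cdot 184\right) + 1934338\right) - 1796345 = \left(\left(-235 + 7820\right) + 1934338\right) - 1796345 = \left(7585 + 1934338\right) - 1796345 = 1941923 - 1796345 = 145578$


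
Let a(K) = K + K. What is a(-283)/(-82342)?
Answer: 283/41171 ≈ 0.0068738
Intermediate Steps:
a(K) = 2*K
a(-283)/(-82342) = (2*(-283))/(-82342) = -566*(-1/82342) = 283/41171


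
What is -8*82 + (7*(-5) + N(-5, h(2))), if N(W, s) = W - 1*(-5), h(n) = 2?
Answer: -691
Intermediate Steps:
N(W, s) = 5 + W (N(W, s) = W + 5 = 5 + W)
-8*82 + (7*(-5) + N(-5, h(2))) = -8*82 + (7*(-5) + (5 - 5)) = -656 + (-35 + 0) = -656 - 35 = -691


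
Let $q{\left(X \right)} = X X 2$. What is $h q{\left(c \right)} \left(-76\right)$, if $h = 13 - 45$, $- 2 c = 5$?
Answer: $30400$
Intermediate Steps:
$c = - \frac{5}{2}$ ($c = \left(- \frac{1}{2}\right) 5 = - \frac{5}{2} \approx -2.5$)
$q{\left(X \right)} = 2 X^{2}$ ($q{\left(X \right)} = X^{2} \cdot 2 = 2 X^{2}$)
$h = -32$ ($h = 13 - 45 = -32$)
$h q{\left(c \right)} \left(-76\right) = - 32 \cdot 2 \left(- \frac{5}{2}\right)^{2} \left(-76\right) = - 32 \cdot 2 \cdot \frac{25}{4} \left(-76\right) = \left(-32\right) \frac{25}{2} \left(-76\right) = \left(-400\right) \left(-76\right) = 30400$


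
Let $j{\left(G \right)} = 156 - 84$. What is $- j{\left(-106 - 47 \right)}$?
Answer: $-72$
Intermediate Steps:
$j{\left(G \right)} = 72$ ($j{\left(G \right)} = 156 - 84 = 72$)
$- j{\left(-106 - 47 \right)} = \left(-1\right) 72 = -72$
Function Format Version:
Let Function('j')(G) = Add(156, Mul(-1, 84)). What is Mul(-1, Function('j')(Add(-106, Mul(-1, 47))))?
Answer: -72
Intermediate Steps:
Function('j')(G) = 72 (Function('j')(G) = Add(156, -84) = 72)
Mul(-1, Function('j')(Add(-106, Mul(-1, 47)))) = Mul(-1, 72) = -72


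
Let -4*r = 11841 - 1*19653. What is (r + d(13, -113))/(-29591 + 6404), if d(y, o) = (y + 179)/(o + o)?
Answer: -73531/873377 ≈ -0.084192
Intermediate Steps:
d(y, o) = (179 + y)/(2*o) (d(y, o) = (179 + y)/((2*o)) = (179 + y)*(1/(2*o)) = (179 + y)/(2*o))
r = 1953 (r = -(11841 - 1*19653)/4 = -(11841 - 19653)/4 = -¼*(-7812) = 1953)
(r + d(13, -113))/(-29591 + 6404) = (1953 + (½)*(179 + 13)/(-113))/(-29591 + 6404) = (1953 + (½)*(-1/113)*192)/(-23187) = (1953 - 96/113)*(-1/23187) = (220593/113)*(-1/23187) = -73531/873377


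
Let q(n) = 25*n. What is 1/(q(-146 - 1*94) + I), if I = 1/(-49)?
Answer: -49/294001 ≈ -0.00016667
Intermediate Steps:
I = -1/49 ≈ -0.020408
1/(q(-146 - 1*94) + I) = 1/(25*(-146 - 1*94) - 1/49) = 1/(25*(-146 - 94) - 1/49) = 1/(25*(-240) - 1/49) = 1/(-6000 - 1/49) = 1/(-294001/49) = -49/294001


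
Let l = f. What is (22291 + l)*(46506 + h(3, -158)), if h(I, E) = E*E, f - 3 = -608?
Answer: 1549898420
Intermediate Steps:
f = -605 (f = 3 - 608 = -605)
h(I, E) = E**2
l = -605
(22291 + l)*(46506 + h(3, -158)) = (22291 - 605)*(46506 + (-158)**2) = 21686*(46506 + 24964) = 21686*71470 = 1549898420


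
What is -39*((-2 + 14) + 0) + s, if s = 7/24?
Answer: -11225/24 ≈ -467.71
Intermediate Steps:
s = 7/24 (s = 7*(1/24) = 7/24 ≈ 0.29167)
-39*((-2 + 14) + 0) + s = -39*((-2 + 14) + 0) + 7/24 = -39*(12 + 0) + 7/24 = -39*12 + 7/24 = -468 + 7/24 = -11225/24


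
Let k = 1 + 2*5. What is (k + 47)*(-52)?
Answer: -3016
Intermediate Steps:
k = 11 (k = 1 + 10 = 11)
(k + 47)*(-52) = (11 + 47)*(-52) = 58*(-52) = -3016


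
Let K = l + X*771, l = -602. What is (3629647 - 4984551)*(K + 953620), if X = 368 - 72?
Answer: -1600458671536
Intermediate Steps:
X = 296
K = 227614 (K = -602 + 296*771 = -602 + 228216 = 227614)
(3629647 - 4984551)*(K + 953620) = (3629647 - 4984551)*(227614 + 953620) = -1354904*1181234 = -1600458671536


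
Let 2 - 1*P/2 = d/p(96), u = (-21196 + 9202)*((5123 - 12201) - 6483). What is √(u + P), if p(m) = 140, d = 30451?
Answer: √796985994630/70 ≈ 12753.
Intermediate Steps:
u = 162650634 (u = -11994*(-7078 - 6483) = -11994*(-13561) = 162650634)
P = -30171/70 (P = 4 - 60902/140 = 4 - 2*30451/140 = 4 - 30451/70 = -30171/70 ≈ -431.01)
√(u + P) = √(162650634 - 30171/70) = √(11385514209/70) = √796985994630/70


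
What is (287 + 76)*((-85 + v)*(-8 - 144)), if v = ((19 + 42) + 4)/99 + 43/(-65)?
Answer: 914595704/195 ≈ 4.6902e+6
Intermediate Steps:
v = -32/6435 (v = (61 + 4)*(1/99) + 43*(-1/65) = 65*(1/99) - 43/65 = 65/99 - 43/65 = -32/6435 ≈ -0.0049728)
(287 + 76)*((-85 + v)*(-8 - 144)) = (287 + 76)*((-85 - 32/6435)*(-8 - 144)) = 363*(-547007/6435*(-152)) = 363*(83145064/6435) = 914595704/195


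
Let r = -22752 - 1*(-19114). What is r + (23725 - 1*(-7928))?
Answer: 28015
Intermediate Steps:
r = -3638 (r = -22752 + 19114 = -3638)
r + (23725 - 1*(-7928)) = -3638 + (23725 - 1*(-7928)) = -3638 + (23725 + 7928) = -3638 + 31653 = 28015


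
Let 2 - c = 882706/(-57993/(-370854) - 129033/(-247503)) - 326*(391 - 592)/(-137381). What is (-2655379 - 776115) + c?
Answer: -4495109208630232159802/949544586972649 ≈ -4.7340e+6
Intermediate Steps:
c = -1236752655701108952196/949544586972649 (c = 2 - (882706/(-57993/(-370854) - 129033/(-247503)) - 326*(391 - 592)/(-137381)) = 2 - (882706/(-57993*(-1/370854) - 129033*(-1/247503)) - 326*(-201)*(-1/137381)) = 2 - (882706/(19331/123618 + 43011/82501) + 65526*(-1/137381)) = 2 - (882706/(6911760629/10198608618) - 65526/137381) = 2 - (882706*(10198608618/6911760629) - 65526/137381) = 2 - (9002373018760308/6911760629 - 65526/137381) = 2 - 1*1236754554790282897494/949544586972649 = 2 - 1236754554790282897494/949544586972649 = -1236752655701108952196/949544586972649 ≈ -1.3025e+6)
(-2655379 - 776115) + c = (-2655379 - 776115) - 1236752655701108952196/949544586972649 = -3431494 - 1236752655701108952196/949544586972649 = -4495109208630232159802/949544586972649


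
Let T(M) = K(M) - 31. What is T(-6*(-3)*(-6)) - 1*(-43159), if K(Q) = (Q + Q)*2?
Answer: 42696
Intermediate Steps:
K(Q) = 4*Q (K(Q) = (2*Q)*2 = 4*Q)
T(M) = -31 + 4*M (T(M) = 4*M - 31 = -31 + 4*M)
T(-6*(-3)*(-6)) - 1*(-43159) = (-31 + 4*(-6*(-3)*(-6))) - 1*(-43159) = (-31 + 4*(18*(-6))) + 43159 = (-31 + 4*(-108)) + 43159 = (-31 - 432) + 43159 = -463 + 43159 = 42696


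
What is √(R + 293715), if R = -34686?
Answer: 3*√28781 ≈ 508.95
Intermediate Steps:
√(R + 293715) = √(-34686 + 293715) = √259029 = 3*√28781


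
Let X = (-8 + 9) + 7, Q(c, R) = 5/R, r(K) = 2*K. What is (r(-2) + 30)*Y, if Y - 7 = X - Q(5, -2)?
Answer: 455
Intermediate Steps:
X = 8 (X = 1 + 7 = 8)
Y = 35/2 (Y = 7 + (8 - 5/(-2)) = 7 + (8 - 5*(-1)/2) = 7 + (8 - 1*(-5/2)) = 7 + (8 + 5/2) = 7 + 21/2 = 35/2 ≈ 17.500)
(r(-2) + 30)*Y = (2*(-2) + 30)*(35/2) = (-4 + 30)*(35/2) = 26*(35/2) = 455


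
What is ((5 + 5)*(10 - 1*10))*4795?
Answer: 0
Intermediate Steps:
((5 + 5)*(10 - 1*10))*4795 = (10*(10 - 10))*4795 = (10*0)*4795 = 0*4795 = 0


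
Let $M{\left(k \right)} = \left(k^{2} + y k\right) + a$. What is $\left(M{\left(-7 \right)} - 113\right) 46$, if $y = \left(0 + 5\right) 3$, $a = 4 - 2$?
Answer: $-7682$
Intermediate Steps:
$a = 2$
$y = 15$ ($y = 5 \cdot 3 = 15$)
$M{\left(k \right)} = 2 + k^{2} + 15 k$ ($M{\left(k \right)} = \left(k^{2} + 15 k\right) + 2 = 2 + k^{2} + 15 k$)
$\left(M{\left(-7 \right)} - 113\right) 46 = \left(\left(2 + \left(-7\right)^{2} + 15 \left(-7\right)\right) - 113\right) 46 = \left(\left(2 + 49 - 105\right) - 113\right) 46 = \left(-54 - 113\right) 46 = \left(-167\right) 46 = -7682$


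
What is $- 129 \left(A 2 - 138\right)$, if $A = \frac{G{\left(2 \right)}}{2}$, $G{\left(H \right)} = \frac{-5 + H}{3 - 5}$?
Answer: $\frac{35217}{2} \approx 17609.0$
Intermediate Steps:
$G{\left(H \right)} = \frac{5}{2} - \frac{H}{2}$ ($G{\left(H \right)} = \frac{-5 + H}{-2} = \left(-5 + H\right) \left(- \frac{1}{2}\right) = \frac{5}{2} - \frac{H}{2}$)
$A = \frac{3}{4}$ ($A = \frac{\frac{5}{2} - 1}{2} = \left(\frac{5}{2} - 1\right) \frac{1}{2} = \frac{3}{2} \cdot \frac{1}{2} = \frac{3}{4} \approx 0.75$)
$- 129 \left(A 2 - 138\right) = - 129 \left(\frac{3}{4} \cdot 2 - 138\right) = - 129 \left(\frac{3}{2} - 138\right) = \left(-129\right) \left(- \frac{273}{2}\right) = \frac{35217}{2}$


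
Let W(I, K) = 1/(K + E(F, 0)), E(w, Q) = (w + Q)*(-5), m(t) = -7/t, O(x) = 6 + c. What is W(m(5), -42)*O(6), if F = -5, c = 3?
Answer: -9/17 ≈ -0.52941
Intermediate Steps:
O(x) = 9 (O(x) = 6 + 3 = 9)
E(w, Q) = -5*Q - 5*w (E(w, Q) = (Q + w)*(-5) = -5*Q - 5*w)
W(I, K) = 1/(25 + K) (W(I, K) = 1/(K + (-5*0 - 5*(-5))) = 1/(K + (0 + 25)) = 1/(K + 25) = 1/(25 + K))
W(m(5), -42)*O(6) = 9/(25 - 42) = 9/(-17) = -1/17*9 = -9/17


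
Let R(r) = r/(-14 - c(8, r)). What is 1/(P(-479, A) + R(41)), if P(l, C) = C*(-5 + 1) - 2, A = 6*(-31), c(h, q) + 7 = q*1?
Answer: 48/35575 ≈ 0.0013493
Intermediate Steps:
c(h, q) = -7 + q (c(h, q) = -7 + q*1 = -7 + q)
A = -186
R(r) = r/(-7 - r) (R(r) = r/(-14 - (-7 + r)) = r/(-14 + (7 - r)) = r/(-7 - r))
P(l, C) = -2 - 4*C (P(l, C) = C*(-4) - 2 = -4*C - 2 = -2 - 4*C)
1/(P(-479, A) + R(41)) = 1/((-2 - 4*(-186)) - 1*41/(7 + 41)) = 1/((-2 + 744) - 1*41/48) = 1/(742 - 1*41*1/48) = 1/(742 - 41/48) = 1/(35575/48) = 48/35575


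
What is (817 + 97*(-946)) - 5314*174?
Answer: -1015581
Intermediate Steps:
(817 + 97*(-946)) - 5314*174 = (817 - 91762) - 924636 = -90945 - 924636 = -1015581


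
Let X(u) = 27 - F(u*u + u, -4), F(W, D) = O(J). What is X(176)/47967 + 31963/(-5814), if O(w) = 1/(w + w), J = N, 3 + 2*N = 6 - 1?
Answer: -255502525/46480023 ≈ -5.4970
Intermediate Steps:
N = 1 (N = -3/2 + (6 - 1)/2 = -3/2 + (½)*5 = -3/2 + 5/2 = 1)
J = 1
O(w) = 1/(2*w)
F(W, D) = ½ (F(W, D) = (½)/1 = (½)*1 = ½)
X(u) = 53/2 (X(u) = 27 - 1*½ = 27 - ½ = 53/2)
X(176)/47967 + 31963/(-5814) = (53/2)/47967 + 31963/(-5814) = (53/2)*(1/47967) + 31963*(-1/5814) = 53/95934 - 31963/5814 = -255502525/46480023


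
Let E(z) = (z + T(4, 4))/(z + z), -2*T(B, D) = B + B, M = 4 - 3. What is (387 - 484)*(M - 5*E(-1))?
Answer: 2231/2 ≈ 1115.5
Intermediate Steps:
M = 1
T(B, D) = -B (T(B, D) = -(B + B)/2 = -B)
E(z) = (-4 + z)/(2*z) (E(z) = (z - 1*4)/(z + z) = (z - 4)/((2*z)) = (-4 + z)*(1/(2*z)) = (-4 + z)/(2*z))
(387 - 484)*(M - 5*E(-1)) = (387 - 484)*(1 - 5*(-4 - 1)/(2*(-1))) = -97*(1 - 5*(-1)*(-5)/2) = -97*(1 - 5*5/2) = -97*(1 - 25/2) = -97*(-23/2) = 2231/2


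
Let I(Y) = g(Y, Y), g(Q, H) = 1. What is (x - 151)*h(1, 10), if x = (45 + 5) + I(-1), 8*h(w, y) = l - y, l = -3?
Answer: 325/2 ≈ 162.50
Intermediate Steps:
I(Y) = 1
h(w, y) = -3/8 - y/8 (h(w, y) = (-3 - y)/8 = -3/8 - y/8)
x = 51 (x = (45 + 5) + 1 = 50 + 1 = 51)
(x - 151)*h(1, 10) = (51 - 151)*(-3/8 - ⅛*10) = -100*(-3/8 - 5/4) = -100*(-13/8) = 325/2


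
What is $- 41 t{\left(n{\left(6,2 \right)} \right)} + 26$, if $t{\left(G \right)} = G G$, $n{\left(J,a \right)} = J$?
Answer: $-1450$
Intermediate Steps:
$t{\left(G \right)} = G^{2}$
$- 41 t{\left(n{\left(6,2 \right)} \right)} + 26 = - 41 \cdot 6^{2} + 26 = \left(-41\right) 36 + 26 = -1476 + 26 = -1450$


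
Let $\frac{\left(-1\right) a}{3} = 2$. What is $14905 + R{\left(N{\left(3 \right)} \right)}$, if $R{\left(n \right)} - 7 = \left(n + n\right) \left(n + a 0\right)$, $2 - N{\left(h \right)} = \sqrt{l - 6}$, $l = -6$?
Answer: $14896 - 16 i \sqrt{3} \approx 14896.0 - 27.713 i$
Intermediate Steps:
$a = -6$ ($a = \left(-3\right) 2 = -6$)
$N{\left(h \right)} = 2 - 2 i \sqrt{3}$ ($N{\left(h \right)} = 2 - \sqrt{-6 - 6} = 2 - \sqrt{-12} = 2 - 2 i \sqrt{3}$)
$R{\left(n \right)} = 7 + 2 n^{2}$ ($R{\left(n \right)} = 7 + \left(n + n\right) \left(n - 0\right) = 7 + 2 n \left(n + 0\right) = 7 + 2 n n = 7 + 2 n^{2}$)
$14905 + R{\left(N{\left(3 \right)} \right)} = 14905 + \left(7 + 2 \left(2 - 2 i \sqrt{3}\right)^{2}\right) = 14912 + 2 \left(2 - 2 i \sqrt{3}\right)^{2}$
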